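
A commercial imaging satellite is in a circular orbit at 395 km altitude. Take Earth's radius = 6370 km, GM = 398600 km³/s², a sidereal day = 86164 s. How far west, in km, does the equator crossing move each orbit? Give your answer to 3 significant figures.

2570 km

Semi-major axis a = 6370 + 395 = 6765 km. Period T = 2π√(a³/μ) = 2π√(6765³/398600) = 5537.5 s = 92.29 min.
During one orbit Earth rotates (5537.5 / 86164) × 360° = 23.14°.
At the equator that is 23.14° × (2π·6370/360) km/° = 23.14 × 111.2 = 2572 km.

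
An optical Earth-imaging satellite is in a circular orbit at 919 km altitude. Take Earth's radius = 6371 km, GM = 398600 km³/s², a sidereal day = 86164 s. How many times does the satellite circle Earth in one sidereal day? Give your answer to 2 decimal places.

Semi-major axis a = 6371 + 919 = 7290 km. Period T = 2π√(a³/μ) = 2π√(7290³/398600) = 6194.4 s = 103.24 min.
Orbits per sidereal day = 86164 / 6194.4 = 13.910.

13.91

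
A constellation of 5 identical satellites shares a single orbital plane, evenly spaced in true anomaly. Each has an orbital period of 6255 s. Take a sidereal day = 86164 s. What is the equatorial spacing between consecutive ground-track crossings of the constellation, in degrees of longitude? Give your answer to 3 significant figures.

Single-satellite node shift = (6255.0/86164) × 360° = 26.13°.
With 5 satellites evenly phased, successive equator crossings are 26.13/5 = 5.227° apart.

5.23°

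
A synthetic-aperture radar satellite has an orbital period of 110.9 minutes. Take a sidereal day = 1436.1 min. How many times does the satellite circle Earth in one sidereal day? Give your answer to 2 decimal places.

T = 110.9 min = 6654.0 s.
Orbits per sidereal day = 86166 / 6654.0 = 12.950.

12.95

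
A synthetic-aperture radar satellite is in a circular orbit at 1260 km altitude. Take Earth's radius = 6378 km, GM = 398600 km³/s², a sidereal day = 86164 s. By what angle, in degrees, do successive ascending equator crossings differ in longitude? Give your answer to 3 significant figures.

Semi-major axis a = 6378 + 1260 = 7638 km. Period T = 2π√(a³/μ) = 2π√(7638³/398600) = 6643.3 s = 110.72 min.
During one orbit Earth rotates (6643.3 / 86164) × 360° = 27.76°.

27.8°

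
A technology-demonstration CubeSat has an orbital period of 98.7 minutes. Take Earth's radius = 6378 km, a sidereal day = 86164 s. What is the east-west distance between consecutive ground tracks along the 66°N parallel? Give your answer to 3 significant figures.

1120 km

T = 98.7 min = 5922.0 s.
Node shift per orbit = (5922.0/86164) × 360° = 24.74°.
Equatorial spacing = 24.74 × 111.3 km/° = 2754 km.
At 66° latitude, spacing = 2754 × cos(66°) = 1120 km.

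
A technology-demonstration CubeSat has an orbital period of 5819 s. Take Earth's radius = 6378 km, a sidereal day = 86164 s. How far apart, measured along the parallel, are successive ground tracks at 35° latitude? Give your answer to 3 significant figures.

Node shift per orbit = (5819.0/86164) × 360° = 24.31°.
Equatorial spacing = 24.31 × 111.3 km/° = 2706 km.
At 35° latitude, spacing = 2706 × cos(35°) = 2217 km.

2220 km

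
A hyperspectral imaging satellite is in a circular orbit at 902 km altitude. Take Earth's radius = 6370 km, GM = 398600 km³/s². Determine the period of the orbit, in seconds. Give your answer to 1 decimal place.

6171.5 seconds

Semi-major axis a = 6370 + 902 = 7272 km. Period T = 2π√(a³/μ) = 2π√(7272³/398600) = 6171.5 s = 102.86 min.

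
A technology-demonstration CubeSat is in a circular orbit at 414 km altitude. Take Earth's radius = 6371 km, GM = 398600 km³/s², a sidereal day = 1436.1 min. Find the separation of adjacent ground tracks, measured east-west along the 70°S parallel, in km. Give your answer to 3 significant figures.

884 km

Semi-major axis a = 6371 + 414 = 6785 km. Period T = 2π√(a³/μ) = 2π√(6785³/398600) = 5562.1 s = 92.70 min.
Node shift per orbit = (5562.1/86166) × 360° = 23.24°.
Equatorial spacing = 23.24 × 111.2 km/° = 2584 km.
At 70° latitude, spacing = 2584 × cos(70°) = 884 km.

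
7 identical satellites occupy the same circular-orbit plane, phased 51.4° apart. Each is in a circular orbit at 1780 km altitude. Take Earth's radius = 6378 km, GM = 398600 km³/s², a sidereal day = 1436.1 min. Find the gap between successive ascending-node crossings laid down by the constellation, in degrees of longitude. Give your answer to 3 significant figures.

4.38°

Semi-major axis a = 6378 + 1780 = 8158 km. Period T = 2π√(a³/μ) = 2π√(8158³/398600) = 7333.1 s = 122.22 min.
Single-satellite node shift = (7333.1/86166) × 360° = 30.64°.
With 7 satellites evenly phased, successive equator crossings are 30.64/7 = 4.377° apart.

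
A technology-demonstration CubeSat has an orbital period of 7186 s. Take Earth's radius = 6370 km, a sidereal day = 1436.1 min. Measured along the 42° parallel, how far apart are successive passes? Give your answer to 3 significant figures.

2480 km

Node shift per orbit = (7186.0/86166) × 360° = 30.02°.
Equatorial spacing = 30.02 × 111.2 km/° = 3338 km.
At 42° latitude, spacing = 3338 × cos(42°) = 2481 km.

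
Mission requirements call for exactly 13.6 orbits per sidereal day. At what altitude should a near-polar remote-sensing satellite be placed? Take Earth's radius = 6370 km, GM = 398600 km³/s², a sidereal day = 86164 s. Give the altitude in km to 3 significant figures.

1030 km

Required period T = 86164 / 13.6 = 6335.6 s.
From T = 2π√(a³/μ): a = (μ T²/4π²)^(1/3) = (398600 × 6335.6² / 4π²)^(1/3) = 7400 km.
Altitude h = a − R = 7400 − 6370 = 1030 km.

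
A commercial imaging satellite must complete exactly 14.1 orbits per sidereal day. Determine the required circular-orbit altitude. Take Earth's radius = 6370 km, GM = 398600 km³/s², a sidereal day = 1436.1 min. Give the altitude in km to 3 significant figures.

854 km

Required period T = 86166 / 14.1 = 6111.1 s.
From T = 2π√(a³/μ): a = (μ T²/4π²)^(1/3) = (398600 × 6111.1² / 4π²)^(1/3) = 7224 km.
Altitude h = a − R = 7224 − 6370 = 854 km.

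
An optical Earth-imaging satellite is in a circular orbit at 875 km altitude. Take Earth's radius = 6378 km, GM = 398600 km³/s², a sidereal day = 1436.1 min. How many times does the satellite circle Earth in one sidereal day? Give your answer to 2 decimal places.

Semi-major axis a = 6378 + 875 = 7253 km. Period T = 2π√(a³/μ) = 2π√(7253³/398600) = 6147.3 s = 102.46 min.
Orbits per sidereal day = 86166 / 6147.3 = 14.017.

14.02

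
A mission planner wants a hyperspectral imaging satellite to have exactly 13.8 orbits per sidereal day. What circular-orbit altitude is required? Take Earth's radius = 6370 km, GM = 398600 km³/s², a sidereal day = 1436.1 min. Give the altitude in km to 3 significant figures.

Required period T = 86166 / 13.8 = 6243.9 s.
From T = 2π√(a³/μ): a = (μ T²/4π²)^(1/3) = (398600 × 6243.9² / 4π²)^(1/3) = 7329 km.
Altitude h = a − R = 7329 − 6370 = 959 km.

959 km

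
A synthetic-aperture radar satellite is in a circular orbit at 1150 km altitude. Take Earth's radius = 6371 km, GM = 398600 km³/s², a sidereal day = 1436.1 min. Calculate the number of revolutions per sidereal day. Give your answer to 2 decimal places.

13.27

Semi-major axis a = 6371 + 1150 = 7521 km. Period T = 2π√(a³/μ) = 2π√(7521³/398600) = 6491.2 s = 108.19 min.
Orbits per sidereal day = 86166 / 6491.2 = 13.274.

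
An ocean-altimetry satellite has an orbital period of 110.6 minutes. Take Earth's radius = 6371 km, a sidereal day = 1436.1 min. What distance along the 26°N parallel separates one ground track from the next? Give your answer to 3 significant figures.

2770 km

T = 110.6 min = 6636.0 s.
Node shift per orbit = (6636.0/86166) × 360° = 27.73°.
Equatorial spacing = 27.73 × 111.2 km/° = 3083 km.
At 26° latitude, spacing = 3083 × cos(26°) = 2771 km.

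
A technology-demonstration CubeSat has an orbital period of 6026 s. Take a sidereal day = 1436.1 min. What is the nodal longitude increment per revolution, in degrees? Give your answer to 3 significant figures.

During one orbit Earth rotates (6026.0 / 86166) × 360° = 25.18°.

25.2°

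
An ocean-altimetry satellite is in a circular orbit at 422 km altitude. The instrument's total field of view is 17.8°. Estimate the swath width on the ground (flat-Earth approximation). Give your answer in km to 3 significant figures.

132 km

Half-angle = 17.8°/2 = 8.9°.
Swath width ≈ 2h·tan(θ/2) = 2 × 422 × tan(8.9°) = 132.2 km.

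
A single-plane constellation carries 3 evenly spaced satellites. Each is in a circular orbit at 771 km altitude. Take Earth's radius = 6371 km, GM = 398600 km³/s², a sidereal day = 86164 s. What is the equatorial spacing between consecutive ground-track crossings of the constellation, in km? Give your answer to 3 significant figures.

930 km

Semi-major axis a = 6371 + 771 = 7142 km. Period T = 2π√(a³/μ) = 2π√(7142³/398600) = 6006.8 s = 100.11 min.
Single-satellite node shift = (6006.8/86164) × 360° = 25.10°.
With 3 satellites evenly phased, successive equator crossings are 25.10/3 = 8.366° apart.
That is 8.366 × 111.2 = 930 km at the equator.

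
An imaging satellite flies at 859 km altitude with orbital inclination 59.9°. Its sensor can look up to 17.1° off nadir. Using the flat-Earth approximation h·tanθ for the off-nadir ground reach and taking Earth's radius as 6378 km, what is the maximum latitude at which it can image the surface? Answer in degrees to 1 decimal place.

62.3°

For a prograde orbit the ground track reaches latitude ±i = ±59.9°.
Sensor half-swath on the ground ≈ 859·tan(17.1°) = 264 km = 2.37° of latitude.
Maximum observable latitude ≈ 59.9 + 2.37 = 62.3°.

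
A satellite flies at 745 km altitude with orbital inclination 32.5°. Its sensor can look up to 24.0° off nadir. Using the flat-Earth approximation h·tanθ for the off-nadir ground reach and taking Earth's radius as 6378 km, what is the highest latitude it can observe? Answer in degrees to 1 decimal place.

For a prograde orbit the ground track reaches latitude ±i = ±32.5°.
Sensor half-swath on the ground ≈ 745·tan(24.0°) = 332 km = 2.98° of latitude.
Maximum observable latitude ≈ 32.5 + 2.98 = 35.5°.

35.5°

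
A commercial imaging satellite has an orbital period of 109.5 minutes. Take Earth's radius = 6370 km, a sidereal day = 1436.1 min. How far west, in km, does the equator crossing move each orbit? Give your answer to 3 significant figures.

T = 109.5 min = 6570.0 s.
During one orbit Earth rotates (6570.0 / 86166) × 360° = 27.45°.
At the equator that is 27.45° × (2π·6370/360) km/° = 27.45 × 111.2 = 3052 km.

3050 km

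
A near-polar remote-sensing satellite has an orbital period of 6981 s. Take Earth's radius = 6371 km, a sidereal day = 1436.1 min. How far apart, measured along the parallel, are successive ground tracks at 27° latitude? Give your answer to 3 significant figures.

Node shift per orbit = (6981.0/86166) × 360° = 29.17°.
Equatorial spacing = 29.17 × 111.2 km/° = 3243 km.
At 27° latitude, spacing = 3243 × cos(27°) = 2890 km.

2890 km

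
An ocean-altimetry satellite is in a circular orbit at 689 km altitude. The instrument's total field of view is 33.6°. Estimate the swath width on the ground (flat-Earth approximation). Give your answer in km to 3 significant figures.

Half-angle = 33.6°/2 = 16.8°.
Swath width ≈ 2h·tan(θ/2) = 2 × 689 × tan(16.8°) = 416.0 km.

416 km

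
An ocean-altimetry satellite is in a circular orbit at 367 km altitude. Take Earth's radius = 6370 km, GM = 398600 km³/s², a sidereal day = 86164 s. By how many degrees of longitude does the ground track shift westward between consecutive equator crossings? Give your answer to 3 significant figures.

23.0°

Semi-major axis a = 6370 + 367 = 6737 km. Period T = 2π√(a³/μ) = 2π√(6737³/398600) = 5503.1 s = 91.72 min.
During one orbit Earth rotates (5503.1 / 86164) × 360° = 22.99°.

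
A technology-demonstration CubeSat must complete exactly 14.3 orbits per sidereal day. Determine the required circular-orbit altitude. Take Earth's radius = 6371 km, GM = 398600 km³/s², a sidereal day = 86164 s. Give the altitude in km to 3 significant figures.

786 km

Required period T = 86164 / 14.3 = 6025.5 s.
From T = 2π√(a³/μ): a = (μ T²/4π²)^(1/3) = (398600 × 6025.5² / 4π²)^(1/3) = 7157 km.
Altitude h = a − R = 7157 − 6371 = 786 km.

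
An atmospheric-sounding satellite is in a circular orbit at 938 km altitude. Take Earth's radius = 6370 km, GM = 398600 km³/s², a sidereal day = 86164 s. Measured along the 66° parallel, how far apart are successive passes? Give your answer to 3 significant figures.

Semi-major axis a = 6370 + 938 = 7308 km. Period T = 2π√(a³/μ) = 2π√(7308³/398600) = 6217.4 s = 103.62 min.
Node shift per orbit = (6217.4/86164) × 360° = 25.98°.
Equatorial spacing = 25.98 × 111.2 km/° = 2888 km.
At 66° latitude, spacing = 2888 × cos(66°) = 1175 km.

1170 km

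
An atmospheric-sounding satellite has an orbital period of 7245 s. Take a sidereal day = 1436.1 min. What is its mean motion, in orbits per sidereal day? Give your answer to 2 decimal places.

11.89

Orbits per sidereal day = 86166 / 7245.0 = 11.893.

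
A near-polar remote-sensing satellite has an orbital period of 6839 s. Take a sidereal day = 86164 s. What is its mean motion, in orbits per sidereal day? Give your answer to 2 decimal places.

12.60

Orbits per sidereal day = 86164 / 6839.0 = 12.599.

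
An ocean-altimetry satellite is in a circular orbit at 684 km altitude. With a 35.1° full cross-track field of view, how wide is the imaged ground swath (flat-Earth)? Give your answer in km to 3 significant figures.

Half-angle = 35.1°/2 = 17.55°.
Swath width ≈ 2h·tan(θ/2) = 2 × 684 × tan(17.55°) = 432.6 km.

433 km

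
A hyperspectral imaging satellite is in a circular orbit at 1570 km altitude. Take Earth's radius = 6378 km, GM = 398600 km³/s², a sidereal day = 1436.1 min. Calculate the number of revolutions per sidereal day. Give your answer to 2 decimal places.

Semi-major axis a = 6378 + 1570 = 7948 km. Period T = 2π√(a³/μ) = 2π√(7948³/398600) = 7051.8 s = 117.53 min.
Orbits per sidereal day = 86166 / 7051.8 = 12.219.

12.22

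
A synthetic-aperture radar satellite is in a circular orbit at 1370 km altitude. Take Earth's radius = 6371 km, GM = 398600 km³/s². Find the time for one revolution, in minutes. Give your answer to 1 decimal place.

113.0 min

Semi-major axis a = 6371 + 1370 = 7741 km. Period T = 2π√(a³/μ) = 2π√(7741³/398600) = 6778.1 s = 112.97 min.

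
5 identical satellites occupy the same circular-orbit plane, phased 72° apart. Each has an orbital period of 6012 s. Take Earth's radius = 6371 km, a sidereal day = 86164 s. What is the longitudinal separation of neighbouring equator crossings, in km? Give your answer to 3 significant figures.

Single-satellite node shift = (6012.0/86164) × 360° = 25.12°.
With 5 satellites evenly phased, successive equator crossings are 25.12/5 = 5.024° apart.
That is 5.024 × 111.2 = 559 km at the equator.

559 km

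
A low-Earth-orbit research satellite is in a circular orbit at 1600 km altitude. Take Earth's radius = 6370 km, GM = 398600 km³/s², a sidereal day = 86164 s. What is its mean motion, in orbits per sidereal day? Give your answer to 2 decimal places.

12.17

Semi-major axis a = 6370 + 1600 = 7970 km. Period T = 2π√(a³/μ) = 2π√(7970³/398600) = 7081.1 s = 118.02 min.
Orbits per sidereal day = 86164 / 7081.1 = 12.168.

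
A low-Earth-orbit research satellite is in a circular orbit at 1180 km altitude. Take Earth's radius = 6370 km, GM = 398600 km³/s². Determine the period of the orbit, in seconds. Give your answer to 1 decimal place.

6528.8 seconds

Semi-major axis a = 6370 + 1180 = 7550 km. Period T = 2π√(a³/μ) = 2π√(7550³/398600) = 6528.8 s = 108.81 min.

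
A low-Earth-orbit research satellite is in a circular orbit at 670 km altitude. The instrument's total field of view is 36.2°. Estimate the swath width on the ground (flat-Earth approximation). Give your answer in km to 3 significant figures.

438 km

Half-angle = 36.2°/2 = 18.1°.
Swath width ≈ 2h·tan(θ/2) = 2 × 670 × tan(18.1°) = 438.0 km.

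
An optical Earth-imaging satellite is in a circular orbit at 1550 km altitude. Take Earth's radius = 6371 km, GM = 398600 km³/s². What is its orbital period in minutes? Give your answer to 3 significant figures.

117 min

Semi-major axis a = 6371 + 1550 = 7921 km. Period T = 2π√(a³/μ) = 2π√(7921³/398600) = 7015.9 s = 116.93 min.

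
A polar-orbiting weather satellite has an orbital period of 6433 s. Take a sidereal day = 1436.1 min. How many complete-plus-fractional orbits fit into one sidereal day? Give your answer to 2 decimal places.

Orbits per sidereal day = 86166 / 6433.0 = 13.394.

13.39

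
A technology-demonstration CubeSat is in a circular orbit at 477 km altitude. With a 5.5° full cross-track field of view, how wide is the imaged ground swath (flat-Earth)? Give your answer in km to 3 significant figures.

Half-angle = 5.5°/2 = 2.75°.
Swath width ≈ 2h·tan(θ/2) = 2 × 477 × tan(2.75°) = 45.8 km.

45.8 km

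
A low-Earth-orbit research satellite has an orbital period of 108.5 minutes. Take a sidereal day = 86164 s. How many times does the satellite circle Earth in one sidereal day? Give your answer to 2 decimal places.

13.24

T = 108.5 min = 6510.0 s.
Orbits per sidereal day = 86164 / 6510.0 = 13.236.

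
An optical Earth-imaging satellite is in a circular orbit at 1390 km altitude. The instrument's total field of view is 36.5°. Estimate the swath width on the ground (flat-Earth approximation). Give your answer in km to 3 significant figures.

Half-angle = 36.5°/2 = 18.25°.
Swath width ≈ 2h·tan(θ/2) = 2 × 1390 × tan(18.25°) = 916.7 km.

917 km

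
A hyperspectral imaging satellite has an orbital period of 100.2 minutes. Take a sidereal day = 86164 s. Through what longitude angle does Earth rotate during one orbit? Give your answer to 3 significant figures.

25.1°

T = 100.2 min = 6012.0 s.
During one orbit Earth rotates (6012.0 / 86164) × 360° = 25.12°.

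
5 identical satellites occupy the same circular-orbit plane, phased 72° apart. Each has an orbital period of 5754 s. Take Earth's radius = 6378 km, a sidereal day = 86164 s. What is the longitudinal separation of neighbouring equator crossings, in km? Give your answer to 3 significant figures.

Single-satellite node shift = (5754.0/86164) × 360° = 24.04°.
With 5 satellites evenly phased, successive equator crossings are 24.04/5 = 4.808° apart.
That is 4.808 × 111.3 = 535 km at the equator.

535 km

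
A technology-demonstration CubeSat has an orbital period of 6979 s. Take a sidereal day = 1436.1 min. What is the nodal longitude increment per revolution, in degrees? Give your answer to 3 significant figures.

29.2°

During one orbit Earth rotates (6979.0 / 86166) × 360° = 29.16°.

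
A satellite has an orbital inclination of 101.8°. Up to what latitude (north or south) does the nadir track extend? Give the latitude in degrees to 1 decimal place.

Retrograde orbit: the ground track reaches ±(180° − i) = ±(180 − 101.8) = ±78.2°.

78.2°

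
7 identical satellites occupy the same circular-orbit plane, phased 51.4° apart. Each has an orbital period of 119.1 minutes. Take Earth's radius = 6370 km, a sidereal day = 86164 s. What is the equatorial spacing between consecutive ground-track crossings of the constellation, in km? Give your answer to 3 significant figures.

474 km

T = 119.1 min = 7146.0 s.
Single-satellite node shift = (7146.0/86164) × 360° = 29.86°.
With 7 satellites evenly phased, successive equator crossings are 29.86/7 = 4.265° apart.
That is 4.265 × 111.2 = 474 km at the equator.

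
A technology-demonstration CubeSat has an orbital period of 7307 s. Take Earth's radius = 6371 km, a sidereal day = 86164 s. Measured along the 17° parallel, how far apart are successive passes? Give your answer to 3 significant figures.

3250 km

Node shift per orbit = (7307.0/86164) × 360° = 30.53°.
Equatorial spacing = 30.53 × 111.2 km/° = 3395 km.
At 17° latitude, spacing = 3395 × cos(17°) = 3246 km.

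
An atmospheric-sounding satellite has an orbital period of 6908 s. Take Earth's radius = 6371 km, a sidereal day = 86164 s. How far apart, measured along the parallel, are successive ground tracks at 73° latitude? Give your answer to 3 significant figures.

938 km

Node shift per orbit = (6908.0/86164) × 360° = 28.86°.
Equatorial spacing = 28.86 × 111.2 km/° = 3209 km.
At 73° latitude, spacing = 3209 × cos(73°) = 938 km.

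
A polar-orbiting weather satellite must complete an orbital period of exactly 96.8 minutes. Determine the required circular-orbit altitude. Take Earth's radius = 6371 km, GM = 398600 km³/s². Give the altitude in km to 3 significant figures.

T = 96.8 min = 5808.0 s.
From T = 2π√(a³/μ): a = (μ T²/4π²)^(1/3) = (398600 × 5808.0² / 4π²)^(1/3) = 6984 km.
Altitude h = a − R = 6984 − 6371 = 613 km.

613 km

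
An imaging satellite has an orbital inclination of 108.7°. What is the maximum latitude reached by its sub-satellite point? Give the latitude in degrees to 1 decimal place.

71.3°

Retrograde orbit: the ground track reaches ±(180° − i) = ±(180 − 108.7) = ±71.3°.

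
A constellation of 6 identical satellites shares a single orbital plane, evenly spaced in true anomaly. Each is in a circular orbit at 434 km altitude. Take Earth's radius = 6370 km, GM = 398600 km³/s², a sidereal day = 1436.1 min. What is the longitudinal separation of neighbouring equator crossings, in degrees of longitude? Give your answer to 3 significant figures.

3.89°

Semi-major axis a = 6370 + 434 = 6804 km. Period T = 2π√(a³/μ) = 2π√(6804³/398600) = 5585.4 s = 93.09 min.
Single-satellite node shift = (5585.4/86166) × 360° = 23.34°.
With 6 satellites evenly phased, successive equator crossings are 23.34/6 = 3.889° apart.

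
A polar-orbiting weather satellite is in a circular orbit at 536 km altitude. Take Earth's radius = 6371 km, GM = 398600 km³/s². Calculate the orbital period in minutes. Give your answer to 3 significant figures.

95.2 min

Semi-major axis a = 6371 + 536 = 6907 km. Period T = 2π√(a³/μ) = 2π√(6907³/398600) = 5712.8 s = 95.21 min.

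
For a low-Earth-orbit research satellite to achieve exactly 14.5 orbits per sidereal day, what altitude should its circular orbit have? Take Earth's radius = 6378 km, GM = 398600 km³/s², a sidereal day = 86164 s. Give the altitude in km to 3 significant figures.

713 km

Required period T = 86164 / 14.5 = 5942.3 s.
From T = 2π√(a³/μ): a = (μ T²/4π²)^(1/3) = (398600 × 5942.3² / 4π²)^(1/3) = 7091 km.
Altitude h = a − R = 7091 − 6378 = 713 km.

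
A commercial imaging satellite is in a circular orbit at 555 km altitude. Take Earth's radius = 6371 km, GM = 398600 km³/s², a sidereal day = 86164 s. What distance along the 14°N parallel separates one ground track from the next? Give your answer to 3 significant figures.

2590 km

Semi-major axis a = 6371 + 555 = 6926 km. Period T = 2π√(a³/μ) = 2π√(6926³/398600) = 5736.3 s = 95.61 min.
Node shift per orbit = (5736.3/86164) × 360° = 23.97°.
Equatorial spacing = 23.97 × 111.2 km/° = 2665 km.
At 14° latitude, spacing = 2665 × cos(14°) = 2586 km.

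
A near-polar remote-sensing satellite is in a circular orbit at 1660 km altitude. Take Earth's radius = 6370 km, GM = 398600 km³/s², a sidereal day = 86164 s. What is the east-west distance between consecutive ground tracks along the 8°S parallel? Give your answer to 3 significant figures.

3290 km

Semi-major axis a = 6370 + 1660 = 8030 km. Period T = 2π√(a³/μ) = 2π√(8030³/398600) = 7161.2 s = 119.35 min.
Node shift per orbit = (7161.2/86164) × 360° = 29.92°.
Equatorial spacing = 29.92 × 111.2 km/° = 3326 km.
At 8° latitude, spacing = 3326 × cos(8°) = 3294 km.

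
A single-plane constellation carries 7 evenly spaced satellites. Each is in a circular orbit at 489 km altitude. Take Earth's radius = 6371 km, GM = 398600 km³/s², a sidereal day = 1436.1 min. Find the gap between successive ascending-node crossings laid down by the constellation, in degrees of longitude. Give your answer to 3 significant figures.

Semi-major axis a = 6371 + 489 = 6860 km. Period T = 2π√(a³/μ) = 2π√(6860³/398600) = 5654.5 s = 94.24 min.
Single-satellite node shift = (5654.5/86166) × 360° = 23.62°.
With 7 satellites evenly phased, successive equator crossings are 23.62/7 = 3.375° apart.

3.37°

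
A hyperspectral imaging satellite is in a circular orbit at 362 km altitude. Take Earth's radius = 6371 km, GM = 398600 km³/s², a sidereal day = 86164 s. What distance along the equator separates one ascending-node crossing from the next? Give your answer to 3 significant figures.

Semi-major axis a = 6371 + 362 = 6733 km. Period T = 2π√(a³/μ) = 2π√(6733³/398600) = 5498.2 s = 91.64 min.
During one orbit Earth rotates (5498.2 / 86164) × 360° = 22.97°.
At the equator that is 22.97° × (2π·6371/360) km/° = 22.97 × 111.2 = 2554 km.

2550 km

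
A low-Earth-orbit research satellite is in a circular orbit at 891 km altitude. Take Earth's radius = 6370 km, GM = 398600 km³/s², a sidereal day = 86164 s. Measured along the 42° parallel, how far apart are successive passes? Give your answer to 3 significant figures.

Semi-major axis a = 6370 + 891 = 7261 km. Period T = 2π√(a³/μ) = 2π√(7261³/398600) = 6157.5 s = 102.63 min.
Node shift per orbit = (6157.5/86164) × 360° = 25.73°.
Equatorial spacing = 25.73 × 111.2 km/° = 2860 km.
At 42° latitude, spacing = 2860 × cos(42°) = 2126 km.

2130 km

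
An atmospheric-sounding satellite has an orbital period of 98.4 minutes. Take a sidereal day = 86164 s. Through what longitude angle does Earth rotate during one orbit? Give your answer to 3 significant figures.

24.7°

T = 98.4 min = 5904.0 s.
During one orbit Earth rotates (5904.0 / 86164) × 360° = 24.67°.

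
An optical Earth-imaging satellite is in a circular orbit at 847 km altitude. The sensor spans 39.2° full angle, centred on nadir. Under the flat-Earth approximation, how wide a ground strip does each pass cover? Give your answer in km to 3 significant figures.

Half-angle = 39.2°/2 = 19.6°.
Swath width ≈ 2h·tan(θ/2) = 2 × 847 × tan(19.6°) = 603.2 km.

603 km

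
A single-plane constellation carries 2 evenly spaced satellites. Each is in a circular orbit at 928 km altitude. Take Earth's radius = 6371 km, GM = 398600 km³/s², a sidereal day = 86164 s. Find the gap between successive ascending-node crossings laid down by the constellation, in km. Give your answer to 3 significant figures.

1440 km

Semi-major axis a = 6371 + 928 = 7299 km. Period T = 2π√(a³/μ) = 2π√(7299³/398600) = 6205.9 s = 103.43 min.
Single-satellite node shift = (6205.9/86164) × 360° = 25.93°.
With 2 satellites evenly phased, successive equator crossings are 25.93/2 = 12.964° apart.
That is 12.964 × 111.2 = 1442 km at the equator.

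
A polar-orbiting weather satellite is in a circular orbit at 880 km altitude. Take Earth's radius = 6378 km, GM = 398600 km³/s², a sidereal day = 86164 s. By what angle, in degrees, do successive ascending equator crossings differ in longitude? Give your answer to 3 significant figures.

Semi-major axis a = 6378 + 880 = 7258 km. Period T = 2π√(a³/μ) = 2π√(7258³/398600) = 6153.7 s = 102.56 min.
During one orbit Earth rotates (6153.7 / 86164) × 360° = 25.71°.

25.7°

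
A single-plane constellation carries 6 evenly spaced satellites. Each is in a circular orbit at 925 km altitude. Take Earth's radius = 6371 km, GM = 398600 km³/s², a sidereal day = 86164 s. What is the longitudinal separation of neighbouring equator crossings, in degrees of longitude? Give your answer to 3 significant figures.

4.32°

Semi-major axis a = 6371 + 925 = 7296 km. Period T = 2π√(a³/μ) = 2π√(7296³/398600) = 6202.1 s = 103.37 min.
Single-satellite node shift = (6202.1/86164) × 360° = 25.91°.
With 6 satellites evenly phased, successive equator crossings are 25.91/6 = 4.319° apart.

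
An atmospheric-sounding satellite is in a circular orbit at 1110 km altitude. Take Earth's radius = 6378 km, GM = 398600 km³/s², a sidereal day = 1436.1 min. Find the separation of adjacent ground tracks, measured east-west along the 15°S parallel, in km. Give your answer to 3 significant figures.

Semi-major axis a = 6378 + 1110 = 7488 km. Period T = 2π√(a³/μ) = 2π√(7488³/398600) = 6448.5 s = 107.48 min.
Node shift per orbit = (6448.5/86166) × 360° = 26.94°.
Equatorial spacing = 26.94 × 111.3 km/° = 2999 km.
At 15° latitude, spacing = 2999 × cos(15°) = 2897 km.

2900 km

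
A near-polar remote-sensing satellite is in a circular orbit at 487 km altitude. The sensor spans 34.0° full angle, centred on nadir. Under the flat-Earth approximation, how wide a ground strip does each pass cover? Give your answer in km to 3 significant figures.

298 km

Half-angle = 34.0°/2 = 17°.
Swath width ≈ 2h·tan(θ/2) = 2 × 487 × tan(17°) = 297.8 km.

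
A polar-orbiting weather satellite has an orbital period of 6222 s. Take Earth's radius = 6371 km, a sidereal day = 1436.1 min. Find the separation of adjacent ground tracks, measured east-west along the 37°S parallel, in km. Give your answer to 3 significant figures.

2310 km

Node shift per orbit = (6222.0/86166) × 360° = 26.00°.
Equatorial spacing = 26.00 × 111.2 km/° = 2891 km.
At 37° latitude, spacing = 2891 × cos(37°) = 2309 km.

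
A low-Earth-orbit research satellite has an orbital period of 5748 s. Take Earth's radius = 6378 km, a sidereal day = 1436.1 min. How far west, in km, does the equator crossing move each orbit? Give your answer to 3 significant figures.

During one orbit Earth rotates (5748.0 / 86166) × 360° = 24.02°.
At the equator that is 24.02° × (2π·6378/360) km/° = 24.02 × 111.3 = 2673 km.

2670 km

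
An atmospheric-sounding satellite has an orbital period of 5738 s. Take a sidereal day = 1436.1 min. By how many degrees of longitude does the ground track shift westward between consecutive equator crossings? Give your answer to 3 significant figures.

24.0°

During one orbit Earth rotates (5738.0 / 86166) × 360° = 23.97°.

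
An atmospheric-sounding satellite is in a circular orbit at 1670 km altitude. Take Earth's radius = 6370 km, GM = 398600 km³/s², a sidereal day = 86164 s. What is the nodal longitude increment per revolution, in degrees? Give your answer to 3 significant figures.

Semi-major axis a = 6370 + 1670 = 8040 km. Period T = 2π√(a³/μ) = 2π√(8040³/398600) = 7174.6 s = 119.58 min.
During one orbit Earth rotates (7174.6 / 86164) × 360° = 29.98°.

30.0°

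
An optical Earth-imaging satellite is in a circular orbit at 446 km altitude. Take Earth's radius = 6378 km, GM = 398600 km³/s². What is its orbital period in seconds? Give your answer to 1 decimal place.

5610.1 seconds

Semi-major axis a = 6378 + 446 = 6824 km. Period T = 2π√(a³/μ) = 2π√(6824³/398600) = 5610.1 s = 93.50 min.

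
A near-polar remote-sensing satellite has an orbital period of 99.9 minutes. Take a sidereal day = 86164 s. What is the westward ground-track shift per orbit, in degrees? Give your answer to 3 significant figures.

T = 99.9 min = 5994.0 s.
During one orbit Earth rotates (5994.0 / 86164) × 360° = 25.04°.

25.0°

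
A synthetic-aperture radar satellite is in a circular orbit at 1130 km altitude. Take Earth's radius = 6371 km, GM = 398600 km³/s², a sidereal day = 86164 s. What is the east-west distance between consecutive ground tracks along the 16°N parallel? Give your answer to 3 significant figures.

2890 km

Semi-major axis a = 6371 + 1130 = 7501 km. Period T = 2π√(a³/μ) = 2π√(7501³/398600) = 6465.3 s = 107.76 min.
Node shift per orbit = (6465.3/86164) × 360° = 27.01°.
Equatorial spacing = 27.01 × 111.2 km/° = 3004 km.
At 16° latitude, spacing = 3004 × cos(16°) = 2887 km.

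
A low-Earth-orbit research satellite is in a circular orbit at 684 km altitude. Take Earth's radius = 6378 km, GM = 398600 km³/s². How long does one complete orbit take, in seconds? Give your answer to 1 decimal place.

Semi-major axis a = 6378 + 684 = 7062 km. Period T = 2π√(a³/μ) = 2π√(7062³/398600) = 5906.1 s = 98.44 min.

5906.1 seconds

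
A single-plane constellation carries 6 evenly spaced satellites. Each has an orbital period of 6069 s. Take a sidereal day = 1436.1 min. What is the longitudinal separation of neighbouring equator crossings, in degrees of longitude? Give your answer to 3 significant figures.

4.23°

Single-satellite node shift = (6069.0/86166) × 360° = 25.36°.
With 6 satellites evenly phased, successive equator crossings are 25.36/6 = 4.226° apart.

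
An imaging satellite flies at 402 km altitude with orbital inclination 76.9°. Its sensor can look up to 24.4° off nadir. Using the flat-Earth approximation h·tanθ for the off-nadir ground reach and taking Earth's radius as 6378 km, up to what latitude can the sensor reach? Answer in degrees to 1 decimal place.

For a prograde orbit the ground track reaches latitude ±i = ±76.9°.
Sensor half-swath on the ground ≈ 402·tan(24.4°) = 182 km = 1.64° of latitude.
Maximum observable latitude ≈ 76.9 + 1.64 = 78.5°.

78.5°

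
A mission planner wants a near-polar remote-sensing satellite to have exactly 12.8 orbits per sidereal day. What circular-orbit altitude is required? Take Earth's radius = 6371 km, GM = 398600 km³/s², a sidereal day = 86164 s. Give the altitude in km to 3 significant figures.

Required period T = 86164 / 12.8 = 6731.6 s.
From T = 2π√(a³/μ): a = (μ T²/4π²)^(1/3) = (398600 × 6731.6² / 4π²)^(1/3) = 7706 km.
Altitude h = a − R = 7706 − 6371 = 1335 km.

1330 km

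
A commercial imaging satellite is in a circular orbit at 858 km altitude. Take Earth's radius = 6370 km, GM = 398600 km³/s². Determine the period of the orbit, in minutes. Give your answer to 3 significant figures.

Semi-major axis a = 6370 + 858 = 7228 km. Period T = 2π√(a³/μ) = 2π√(7228³/398600) = 6115.6 s = 101.93 min.

102 min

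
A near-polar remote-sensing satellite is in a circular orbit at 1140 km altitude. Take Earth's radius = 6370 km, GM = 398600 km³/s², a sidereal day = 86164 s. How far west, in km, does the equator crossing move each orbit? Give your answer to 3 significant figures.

3010 km

Semi-major axis a = 6370 + 1140 = 7510 km. Period T = 2π√(a³/μ) = 2π√(7510³/398600) = 6477.0 s = 107.95 min.
During one orbit Earth rotates (6477.0 / 86164) × 360° = 27.06°.
At the equator that is 27.06° × (2π·6370/360) km/° = 27.06 × 111.2 = 3009 km.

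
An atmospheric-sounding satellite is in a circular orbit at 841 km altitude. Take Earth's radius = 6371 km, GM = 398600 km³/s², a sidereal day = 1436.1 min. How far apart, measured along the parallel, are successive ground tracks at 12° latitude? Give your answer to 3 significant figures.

2770 km

Semi-major axis a = 6371 + 841 = 7212 km. Period T = 2π√(a³/μ) = 2π√(7212³/398600) = 6095.3 s = 101.59 min.
Node shift per orbit = (6095.3/86166) × 360° = 25.47°.
Equatorial spacing = 25.47 × 111.2 km/° = 2832 km.
At 12° latitude, spacing = 2832 × cos(12°) = 2770 km.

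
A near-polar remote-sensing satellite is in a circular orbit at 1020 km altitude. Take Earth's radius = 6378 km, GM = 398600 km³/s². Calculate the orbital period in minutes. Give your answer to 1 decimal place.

105.5 min

Semi-major axis a = 6378 + 1020 = 7398 km. Period T = 2π√(a³/μ) = 2π√(7398³/398600) = 6332.6 s = 105.54 min.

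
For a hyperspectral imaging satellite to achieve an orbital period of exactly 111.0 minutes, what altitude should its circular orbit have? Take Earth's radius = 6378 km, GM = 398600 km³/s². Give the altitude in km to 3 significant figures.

1270 km

T = 111.0 min = 6660.0 s.
From T = 2π√(a³/μ): a = (μ T²/4π²)^(1/3) = (398600 × 6660.0² / 4π²)^(1/3) = 7651 km.
Altitude h = a − R = 7651 − 6378 = 1273 km.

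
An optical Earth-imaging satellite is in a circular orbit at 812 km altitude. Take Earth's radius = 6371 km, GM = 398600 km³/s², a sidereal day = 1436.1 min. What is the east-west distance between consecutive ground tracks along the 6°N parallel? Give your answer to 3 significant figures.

2800 km

Semi-major axis a = 6371 + 812 = 7183 km. Period T = 2π√(a³/μ) = 2π√(7183³/398600) = 6058.6 s = 100.98 min.
Node shift per orbit = (6058.6/86166) × 360° = 25.31°.
Equatorial spacing = 25.31 × 111.2 km/° = 2815 km.
At 6° latitude, spacing = 2815 × cos(6°) = 2799 km.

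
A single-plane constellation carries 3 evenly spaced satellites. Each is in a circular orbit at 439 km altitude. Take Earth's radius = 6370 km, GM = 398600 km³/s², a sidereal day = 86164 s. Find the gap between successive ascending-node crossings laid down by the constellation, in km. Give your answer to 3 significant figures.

866 km

Semi-major axis a = 6370 + 439 = 6809 km. Period T = 2π√(a³/μ) = 2π√(6809³/398600) = 5591.6 s = 93.19 min.
Single-satellite node shift = (5591.6/86164) × 360° = 23.36°.
With 3 satellites evenly phased, successive equator crossings are 23.36/3 = 7.787° apart.
That is 7.787 × 111.2 = 866 km at the equator.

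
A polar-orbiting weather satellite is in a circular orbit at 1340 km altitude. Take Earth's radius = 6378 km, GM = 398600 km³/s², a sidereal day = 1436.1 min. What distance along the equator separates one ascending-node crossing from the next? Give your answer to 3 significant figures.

Semi-major axis a = 6378 + 1340 = 7718 km. Period T = 2π√(a³/μ) = 2π√(7718³/398600) = 6747.9 s = 112.46 min.
During one orbit Earth rotates (6747.9 / 86166) × 360° = 28.19°.
At the equator that is 28.19° × (2π·6378/360) km/° = 28.19 × 111.3 = 3138 km.

3140 km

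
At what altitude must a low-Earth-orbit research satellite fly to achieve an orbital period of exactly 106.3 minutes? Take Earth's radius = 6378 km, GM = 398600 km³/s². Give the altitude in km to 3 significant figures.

1060 km

T = 106.3 min = 6378.0 s.
From T = 2π√(a³/μ): a = (μ T²/4π²)^(1/3) = (398600 × 6378.0² / 4π²)^(1/3) = 7433 km.
Altitude h = a − R = 7433 − 6378 = 1055 km.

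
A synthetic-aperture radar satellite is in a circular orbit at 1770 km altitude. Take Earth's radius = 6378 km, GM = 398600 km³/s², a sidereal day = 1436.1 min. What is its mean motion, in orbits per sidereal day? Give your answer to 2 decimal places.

Semi-major axis a = 6378 + 1770 = 8148 km. Period T = 2π√(a³/μ) = 2π√(8148³/398600) = 7319.6 s = 121.99 min.
Orbits per sidereal day = 86166 / 7319.6 = 11.772.

11.77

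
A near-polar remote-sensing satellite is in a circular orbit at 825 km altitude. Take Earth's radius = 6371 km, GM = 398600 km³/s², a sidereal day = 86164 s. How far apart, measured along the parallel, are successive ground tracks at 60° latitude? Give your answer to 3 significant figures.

1410 km

Semi-major axis a = 6371 + 825 = 7196 km. Period T = 2π√(a³/μ) = 2π√(7196³/398600) = 6075.0 s = 101.25 min.
Node shift per orbit = (6075.0/86164) × 360° = 25.38°.
Equatorial spacing = 25.38 × 111.2 km/° = 2822 km.
At 60° latitude, spacing = 2822 × cos(60°) = 1411 km.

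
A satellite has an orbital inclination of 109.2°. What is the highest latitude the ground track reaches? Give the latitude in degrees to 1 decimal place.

70.8°

Retrograde orbit: the ground track reaches ±(180° − i) = ±(180 − 109.2) = ±70.8°.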